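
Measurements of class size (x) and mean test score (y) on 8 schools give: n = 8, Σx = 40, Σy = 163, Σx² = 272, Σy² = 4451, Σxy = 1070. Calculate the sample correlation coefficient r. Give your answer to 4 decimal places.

0.8940

S_xy = nΣxy − ΣxΣy = 8·1070 − 40·163 = 8560 − 6520 = 2040
S_xx = nΣx² − (Σx)² = 8·272 − 40² = 2176 − 1600 = 576
S_yy = nΣy² − (Σy)² = 8·4451 − 163² = 35608 − 26569 = 9039
r = S_xy / √(S_xx·S_yy) = 2040 / √(576·9039) = 2040 / √5206464 = 2040 / 2281.7677 = 0.8940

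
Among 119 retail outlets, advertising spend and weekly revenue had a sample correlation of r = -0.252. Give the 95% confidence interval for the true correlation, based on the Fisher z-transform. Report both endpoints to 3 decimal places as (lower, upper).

Fisher z: z_r = atanh(r) = ½·ln((1+(-0.252))/(1−(-0.252))) = -0.257547
SE(z) = 1/√(n−3) = 1/√116 = 0.092848
95% ⇒ z* = 1.960; margin = 1.960·0.092848 = 0.181982
CI on z-scale: (-0.439529, -0.075565)
Back-transform: tanh(-0.439529) = -0.413254, tanh(-0.075565) = -0.075422

(-0.413, -0.075)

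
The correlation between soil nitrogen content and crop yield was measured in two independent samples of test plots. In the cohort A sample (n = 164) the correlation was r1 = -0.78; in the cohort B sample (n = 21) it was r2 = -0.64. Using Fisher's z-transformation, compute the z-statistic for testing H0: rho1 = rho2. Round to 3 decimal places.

z1 = atanh(-0.78) = -1.045371,  z2 = atanh(-0.64) = -0.758174
SE = √(1/(n1−3) + 1/(n2−3)) = √(1/161 + 1/18) = √(0.0062112 + 0.0555556) = √0.0617668 = 0.248529
z = (z1 − z2)/SE = (-1.045371 − (-0.758174)) / 0.248529 = -0.287197 / 0.248529 = -1.156

-1.156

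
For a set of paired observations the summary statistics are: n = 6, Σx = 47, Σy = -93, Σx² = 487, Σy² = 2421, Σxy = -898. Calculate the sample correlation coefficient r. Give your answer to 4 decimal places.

S_xy = nΣxy − ΣxΣy = 6·(-898) − 47·(-93) = -5388 − (-4371) = -1017
S_xx = nΣx² − (Σx)² = 6·487 − 47² = 2922 − 2209 = 713
S_yy = nΣy² − (Σy)² = 6·2421 − (-93)² = 14526 − 8649 = 5877
r = S_xy / √(S_xx·S_yy) = -1017 / √(713·5877) = -1017 / √4190301 = -1017 / 2047.0225 = -0.4968

-0.4968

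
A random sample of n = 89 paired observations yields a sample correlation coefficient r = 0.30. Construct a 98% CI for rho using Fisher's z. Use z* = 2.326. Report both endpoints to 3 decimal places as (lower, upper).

Fisher z: z_r = atanh(r) = ½·ln((1+0.30)/(1−0.30)) = 0.309520
SE(z) = 1/√(n−3) = 1/√86 = 0.107833
98% ⇒ z* = 2.326; margin = 2.326·0.107833 = 0.250820
CI on z-scale: (0.058700, 0.560340)
Back-transform: tanh(0.058700) = 0.058633, tanh(0.560340) = 0.508230

(0.059, 0.508)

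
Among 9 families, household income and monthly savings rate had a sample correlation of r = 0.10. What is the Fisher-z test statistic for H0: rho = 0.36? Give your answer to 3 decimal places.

z_r = atanh(0.10) = 0.100335,  z_0 = atanh(0.36) = 0.376886
SE = 1/√(n−3) = 1/√6 = 0.408248
z = (z_r − z_0)/SE = (0.100335 − 0.376886) / 0.408248 = -0.276551 / 0.408248 = -0.677

-0.677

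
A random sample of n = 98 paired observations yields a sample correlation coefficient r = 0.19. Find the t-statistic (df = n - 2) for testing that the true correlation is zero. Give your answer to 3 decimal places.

t = r·√(n−2) / √(1−r²) with r = 0.19, n = 98
  = 0.19·√96 / √(1 − 0.0361)
  = 0.19·9.797959 / 0.981784
  = 1.861612 / 0.981784 = 1.896

1.896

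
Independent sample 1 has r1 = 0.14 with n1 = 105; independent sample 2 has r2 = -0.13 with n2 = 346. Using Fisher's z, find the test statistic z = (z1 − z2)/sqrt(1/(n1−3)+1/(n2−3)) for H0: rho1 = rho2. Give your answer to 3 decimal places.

2.409

z1 = atanh(0.14) = 0.140926,  z2 = atanh(-0.13) = -0.130740
SE = √(1/(n1−3) + 1/(n2−3)) = √(1/102 + 1/343) = √(0.0098039 + 0.0029155) = √0.0127194 = 0.112780
z = (z1 − z2)/SE = (0.140926 − (-0.130740)) / 0.112780 = 0.271666 / 0.112780 = 2.409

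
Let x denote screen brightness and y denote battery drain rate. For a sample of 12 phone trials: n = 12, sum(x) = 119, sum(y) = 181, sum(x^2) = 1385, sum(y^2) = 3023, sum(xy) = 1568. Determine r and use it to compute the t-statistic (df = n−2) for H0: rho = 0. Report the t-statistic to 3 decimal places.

-7.768

Numerator: nΣxy − (Σx)(Σy) = 12·1568 − (119)(181) = -2723
Denominator: √[(nΣx²−(Σx)²)(nΣy²−(Σy)²)]
  nΣx²−(Σx)² = 12·1385 − 14161 = 2459;  nΣy²−(Σy)² = 12·3023 − 32761 = 3515
  √(2459·3515) = √8643385 = 2939.9634
r = -2723 / 2939.9634 = -0.9262
t = r·√(n−2)/√(1−r²) = -0.9262·√10 / √(1−0.857846) = -2.928902 / 0.377033 = -7.768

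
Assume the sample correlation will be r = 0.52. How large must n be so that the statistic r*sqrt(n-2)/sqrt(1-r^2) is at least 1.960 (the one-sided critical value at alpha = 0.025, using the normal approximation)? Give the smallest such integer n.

r√(n−2)/√(1−r²) ≥ 1.960  ⇔  n−2 ≥ (1.960)²·(1−r²)/r²
(1−r²)/r² = (1−0.2704)/0.2704 = 2.6982
n ≥ 2 + 3.8416·2.6982 = 2 + 10.3654 = 12.3654
⌈12.3654⌉ = 13

13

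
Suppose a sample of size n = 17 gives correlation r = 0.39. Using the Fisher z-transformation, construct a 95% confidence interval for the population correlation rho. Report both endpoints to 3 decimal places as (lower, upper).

(-0.112, 0.733)

z_r = atanh(0.39) = 0.411800;  SE = 1/√(n−3) = 1/√14 = 0.267261
z-limits: 0.411800 ± 1.960·0.267261 = 0.411800 ± 0.523832 = [-0.112032, 0.935632]
ρ-limits: (tanh -0.112032, tanh 0.935632) = (-0.112, 0.733)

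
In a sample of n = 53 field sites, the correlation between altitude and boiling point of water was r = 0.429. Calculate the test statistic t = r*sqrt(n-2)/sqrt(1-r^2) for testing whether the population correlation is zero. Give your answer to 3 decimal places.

1 − r² = 1 − 0.184041 = 0.815959;  √(1−r²) = 0.903304
√(n−2) = √51 = 7.141428
t = r·√(n−2)/√(1−r²) = 0.429 · 7.141428 / 0.903304 = 3.392

3.392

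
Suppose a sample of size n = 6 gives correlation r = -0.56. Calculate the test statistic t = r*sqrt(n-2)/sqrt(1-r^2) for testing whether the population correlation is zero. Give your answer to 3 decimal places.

-1.352

1 − r² = 1 − 0.3136 = 0.6864;  √(1−r²) = 0.828493
√(n−2) = √4 = 2.000000
t = r·√(n−2)/√(1−r²) = -0.56 · 2.000000 / 0.828493 = -1.352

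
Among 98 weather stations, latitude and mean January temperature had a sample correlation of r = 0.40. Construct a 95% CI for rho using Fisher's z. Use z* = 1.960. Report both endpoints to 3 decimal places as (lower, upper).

Fisher z: z_r = atanh(r) = ½·ln((1+0.40)/(1−0.40)) = 0.423649
SE(z) = 1/√(n−3) = 1/√95 = 0.102598
95% ⇒ z* = 1.960; margin = 1.960·0.102598 = 0.201092
CI on z-scale: (0.222557, 0.624741)
Back-transform: tanh(0.222557) = 0.218954, tanh(0.624741) = 0.554420

(0.219, 0.554)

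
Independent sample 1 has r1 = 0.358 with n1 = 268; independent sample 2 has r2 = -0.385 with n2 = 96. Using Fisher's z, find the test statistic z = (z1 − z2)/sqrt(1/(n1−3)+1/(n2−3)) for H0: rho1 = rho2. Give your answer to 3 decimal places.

Fisher z-transforms: z1 = atanh(0.358) = 0.374590, z2 = atanh(-0.385) = -0.405917; difference d = 0.780507
Var(d) = 1/265 + 1/93 = 0.0037736 + 0.0107527 = 0.0145263
z = d/√Var(d) = 0.780507 / √0.0145263 = 0.780507 / 0.120525 = 6.476

6.476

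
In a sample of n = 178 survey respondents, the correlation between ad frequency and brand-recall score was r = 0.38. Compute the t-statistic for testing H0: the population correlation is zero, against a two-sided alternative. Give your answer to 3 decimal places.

5.450

t = r·√(n−2) / √(1−r²) with r = 0.38, n = 178
  = 0.38·√176 / √(1 − 0.1444)
  = 0.38·13.266499 / 0.924986
  = 5.041270 / 0.924986 = 5.450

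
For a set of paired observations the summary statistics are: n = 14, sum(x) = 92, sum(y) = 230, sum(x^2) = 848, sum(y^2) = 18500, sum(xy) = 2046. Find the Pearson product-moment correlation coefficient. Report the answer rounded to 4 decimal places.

Numerator: nΣxy − (Σx)(Σy) = 14·2046 − (92)(230) = 7484
Denominator: √[(nΣx²−(Σx)²)(nΣy²−(Σy)²)]
  nΣx²−(Σx)² = 14·848 − 8464 = 3408;  nΣy²−(Σy)² = 14·18500 − 52900 = 206100
  √(3408·206100) = √702388800 = 26502.6187
r = 7484 / 26502.6187 = 0.2824

0.2824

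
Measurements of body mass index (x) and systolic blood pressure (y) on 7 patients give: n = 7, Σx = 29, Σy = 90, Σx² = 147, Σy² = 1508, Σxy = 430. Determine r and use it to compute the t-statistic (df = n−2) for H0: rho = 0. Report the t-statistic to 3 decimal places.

Numerator: nΣxy − (Σx)(Σy) = 7·430 − (29)(90) = 400
Denominator: √[(nΣx²−(Σx)²)(nΣy²−(Σy)²)]
  nΣx²−(Σx)² = 7·147 − 841 = 188;  nΣy²−(Σy)² = 7·1508 − 8100 = 2456
  √(188·2456) = √461728 = 679.5057
r = 400 / 679.5057 = 0.5887
t = r·√(n−2)/√(1−r²) = 0.5887·√5 / √(1−0.346568) = 1.316373 / 0.808351 = 1.628

1.628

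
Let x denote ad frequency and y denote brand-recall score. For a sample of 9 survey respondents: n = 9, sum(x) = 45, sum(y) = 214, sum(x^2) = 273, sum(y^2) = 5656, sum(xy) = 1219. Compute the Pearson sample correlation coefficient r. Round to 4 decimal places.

0.9027

S_xy = nΣxy − ΣxΣy = 9·1219 − 45·214 = 10971 − 9630 = 1341
S_xx = nΣx² − (Σx)² = 9·273 − 45² = 2457 − 2025 = 432
S_yy = nΣy² − (Σy)² = 9·5656 − 214² = 50904 − 45796 = 5108
r = S_xy / √(S_xx·S_yy) = 1341 / √(432·5108) = 1341 / √2206656 = 1341 / 1485.4817 = 0.9027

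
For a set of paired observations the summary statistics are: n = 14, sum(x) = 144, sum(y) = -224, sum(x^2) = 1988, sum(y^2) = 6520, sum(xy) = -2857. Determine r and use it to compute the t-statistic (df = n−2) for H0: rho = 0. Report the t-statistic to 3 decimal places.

-1.762

S_xy = nΣxy − ΣxΣy = 14·(-2857) − 144·(-224) = -39998 − (-32256) = -7742
S_xx = nΣx² − (Σx)² = 14·1988 − 144² = 27832 − 20736 = 7096
S_yy = nΣy² − (Σy)² = 14·6520 − (-224)² = 91280 − 50176 = 41104
r = S_xy / √(S_xx·S_yy) = -7742 / √(7096·41104) = -7742 / √291673984 = -7742 / 17078.4655 = -0.4533
t = r·√(n−2)/√(1−r²) = -0.4533·√12 / √(1−0.205481) = -1.570277 / 0.891358 = -1.762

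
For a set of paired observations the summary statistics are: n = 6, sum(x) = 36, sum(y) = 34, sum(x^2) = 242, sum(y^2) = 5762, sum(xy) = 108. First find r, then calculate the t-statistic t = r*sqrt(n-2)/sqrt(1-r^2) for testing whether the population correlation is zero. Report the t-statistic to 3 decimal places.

-0.521

Numerator: nΣxy − (Σx)(Σy) = 6·108 − (36)(34) = -576
Denominator: √[(nΣx²−(Σx)²)(nΣy²−(Σy)²)]
  nΣx²−(Σx)² = 6·242 − 1296 = 156;  nΣy²−(Σy)² = 6·5762 − 1156 = 33416
  √(156·33416) = √5212896 = 2283.1767
r = -576 / 2283.1767 = -0.2523
t = r·√(n−2)/√(1−r²) = -0.2523·√4 / √(1−0.063655) = -0.504600 / 0.967649 = -0.521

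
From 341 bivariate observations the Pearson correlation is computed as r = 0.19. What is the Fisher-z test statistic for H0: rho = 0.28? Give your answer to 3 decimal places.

-1.753

z_r = atanh(0.19) = 0.192337,  z_0 = atanh(0.28) = 0.287682
SE = 1/√(n−3) = 1/√338 = 0.054393
z = (z_r − z_0)/SE = (0.192337 − 0.287682) / 0.054393 = -0.095345 / 0.054393 = -1.753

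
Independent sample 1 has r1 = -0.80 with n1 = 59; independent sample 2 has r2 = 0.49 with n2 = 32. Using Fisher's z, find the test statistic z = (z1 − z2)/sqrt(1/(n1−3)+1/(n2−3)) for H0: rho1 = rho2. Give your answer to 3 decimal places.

-7.145

Fisher z-transforms: z1 = atanh(-0.80) = -1.098612, z2 = atanh(0.49) = 0.536060; difference d = -1.634672
Var(d) = 1/56 + 1/29 = 0.0178571 + 0.0344828 = 0.0523399
z = d/√Var(d) = -1.634672 / √0.0523399 = -1.634672 / 0.228779 = -7.145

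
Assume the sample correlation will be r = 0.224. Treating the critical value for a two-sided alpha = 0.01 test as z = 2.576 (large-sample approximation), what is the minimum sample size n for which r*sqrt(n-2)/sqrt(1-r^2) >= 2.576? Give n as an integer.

128

Need r·√(n−2)/√(1−r²) ≥ 2.576
√(n−2) ≥ 2.576·√(1−0.050176) / 0.224 = 2.576·0.974589 / 0.224 = 11.2078
n−2 ≥ 125.6148  ⇒  n ≥ 127.6148
Smallest integer n = 128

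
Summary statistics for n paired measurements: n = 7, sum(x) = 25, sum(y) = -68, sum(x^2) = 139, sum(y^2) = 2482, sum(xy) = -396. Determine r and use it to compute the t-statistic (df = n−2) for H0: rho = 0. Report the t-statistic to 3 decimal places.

Numerator: nΣxy − (Σx)(Σy) = 7·(-396) − (25)(-68) = -1072
Denominator: √[(nΣx²−(Σx)²)(nΣy²−(Σy)²)]
  nΣx²−(Σx)² = 7·139 − 625 = 348;  nΣy²−(Σy)² = 7·2482 − 4624 = 12750
  √(348·12750) = √4437000 = 2106.4188
r = -1072 / 2106.4188 = -0.5089
t = r·√(n−2)/√(1−r²) = -0.5089·√5 / √(1−0.258979) = -1.137935 / 0.860826 = -1.322

-1.322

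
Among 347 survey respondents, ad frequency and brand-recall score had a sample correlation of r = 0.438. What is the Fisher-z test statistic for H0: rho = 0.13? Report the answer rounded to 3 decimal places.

Fisher z: atanh(0.438) = 0.469753, atanh(0.13) = 0.130740
z = (z_r − z_0)·√(n−3) = (0.469753 − 0.130740)·√344 = 0.339013 · 18.547237 = 6.288

6.288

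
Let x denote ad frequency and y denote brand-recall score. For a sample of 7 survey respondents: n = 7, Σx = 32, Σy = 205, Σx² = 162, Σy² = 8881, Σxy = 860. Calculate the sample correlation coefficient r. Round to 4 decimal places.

S_xy = nΣxy − ΣxΣy = 7·860 − 32·205 = 6020 − 6560 = -540
S_xx = nΣx² − (Σx)² = 7·162 − 32² = 1134 − 1024 = 110
S_yy = nΣy² − (Σy)² = 7·8881 − 205² = 62167 − 42025 = 20142
r = S_xy / √(S_xx·S_yy) = -540 / √(110·20142) = -540 / √2215620 = -540 / 1488.4959 = -0.3628

-0.3628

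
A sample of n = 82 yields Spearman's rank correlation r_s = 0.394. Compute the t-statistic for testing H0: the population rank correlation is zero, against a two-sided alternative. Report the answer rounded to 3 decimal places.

t = r_s·√(n−2) / √(1−r_s²) with r_s = 0.394, n = 82
  = 0.394·√80 / √(1 − 0.155236)
  = 0.394·8.944272 / 0.919110
  = 3.524043 / 0.919110 = 3.834

3.834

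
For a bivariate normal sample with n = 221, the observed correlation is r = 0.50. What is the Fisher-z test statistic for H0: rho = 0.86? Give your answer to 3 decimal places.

-10.986

z_r = atanh(0.50) = 0.549306,  z_0 = atanh(0.86) = 1.293345
SE = 1/√(n−3) = 1/√218 = 0.067729
z = (z_r − z_0)/SE = (0.549306 − 1.293345) / 0.067729 = -0.744039 / 0.067729 = -10.986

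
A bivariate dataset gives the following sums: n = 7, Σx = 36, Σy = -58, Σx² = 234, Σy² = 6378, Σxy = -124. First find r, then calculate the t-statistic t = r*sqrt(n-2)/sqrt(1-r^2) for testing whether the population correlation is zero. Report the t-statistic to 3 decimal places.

Numerator: nΣxy − (Σx)(Σy) = 7·(-124) − (36)(-58) = 1220
Denominator: √[(nΣx²−(Σx)²)(nΣy²−(Σy)²)]
  nΣx²−(Σx)² = 7·234 − 1296 = 342;  nΣy²−(Σy)² = 7·6378 − 3364 = 41282
  √(342·41282) = √14118444 = 3757.4518
r = 1220 / 3757.4518 = 0.3247
t = r·√(n−2)/√(1−r²) = 0.3247·√5 / √(1−0.105430) = 0.726051 / 0.945817 = 0.768

0.768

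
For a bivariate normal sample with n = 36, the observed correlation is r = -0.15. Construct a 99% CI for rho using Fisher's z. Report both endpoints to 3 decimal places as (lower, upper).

z_r = atanh(-0.15) = -0.151140;  SE = 1/√(n−3) = 1/√33 = 0.174078
z-limits: -0.151140 ± 2.576·0.174078 = -0.151140 ± 0.448425 = [-0.599565, 0.297285]
ρ-limits: (tanh -0.599565, tanh 0.297285) = (-0.537, 0.289)

(-0.537, 0.289)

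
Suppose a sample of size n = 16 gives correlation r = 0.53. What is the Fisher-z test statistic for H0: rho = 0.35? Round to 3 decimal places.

z_r = atanh(0.53) = 0.590145,  z_0 = atanh(0.35) = 0.365444
SE = 1/√(n−3) = 1/√13 = 0.277350
z = (z_r − z_0)/SE = (0.590145 − 0.365444) / 0.277350 = 0.224701 / 0.277350 = 0.810

0.810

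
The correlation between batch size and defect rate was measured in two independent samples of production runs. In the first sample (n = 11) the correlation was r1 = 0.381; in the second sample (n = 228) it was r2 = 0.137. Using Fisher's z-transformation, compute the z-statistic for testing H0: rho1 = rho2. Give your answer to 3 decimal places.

0.732

Fisher z-transforms: z1 = atanh(0.381) = 0.401229, z2 = atanh(0.137) = 0.137867; difference d = 0.263362
Var(d) = 1/8 + 1/225 = 0.1250000 + 0.0044444 = 0.1294444
z = d/√Var(d) = 0.263362 / √0.1294444 = 0.263362 / 0.359784 = 0.732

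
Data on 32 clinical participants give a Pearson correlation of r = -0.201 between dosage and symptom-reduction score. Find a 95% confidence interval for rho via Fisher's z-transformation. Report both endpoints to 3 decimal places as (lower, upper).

(-0.514, 0.159)

Fisher z: z_r = atanh(r) = ½·ln((1+(-0.201))/(1−(-0.201))) = -0.203774
SE(z) = 1/√(n−3) = 1/√29 = 0.185695
95% ⇒ z* = 1.960; margin = 1.960·0.185695 = 0.363962
CI on z-scale: (-0.567736, 0.160188)
Back-transform: tanh(-0.567736) = -0.513695, tanh(0.160188) = 0.158832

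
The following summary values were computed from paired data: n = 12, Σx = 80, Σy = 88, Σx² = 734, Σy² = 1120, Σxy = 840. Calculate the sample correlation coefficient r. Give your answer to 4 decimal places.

0.8208

S_xy = nΣxy − ΣxΣy = 12·840 − 80·88 = 10080 − 7040 = 3040
S_xx = nΣx² − (Σx)² = 12·734 − 80² = 8808 − 6400 = 2408
S_yy = nΣy² − (Σy)² = 12·1120 − 88² = 13440 − 7744 = 5696
r = S_xy / √(S_xx·S_yy) = 3040 / √(2408·5696) = 3040 / √13715968 = 3040 / 3703.5075 = 0.8208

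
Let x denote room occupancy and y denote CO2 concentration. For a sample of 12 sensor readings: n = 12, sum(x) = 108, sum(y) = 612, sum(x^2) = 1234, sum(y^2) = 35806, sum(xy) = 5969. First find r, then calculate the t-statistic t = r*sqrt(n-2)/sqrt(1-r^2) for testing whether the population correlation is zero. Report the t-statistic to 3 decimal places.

1.464

Numerator: nΣxy − (Σx)(Σy) = 12·5969 − (108)(612) = 5532
Denominator: √[(nΣx²−(Σx)²)(nΣy²−(Σy)²)]
  nΣx²−(Σx)² = 12·1234 − 11664 = 3144;  nΣy²−(Σy)² = 12·35806 − 374544 = 55128
  √(3144·55128) = √173322432 = 13165.1978
r = 5532 / 13165.1978 = 0.4202
t = r·√(n−2)/√(1−r²) = 0.4202·√10 / √(1−0.176568) = 1.328789 / 0.907432 = 1.464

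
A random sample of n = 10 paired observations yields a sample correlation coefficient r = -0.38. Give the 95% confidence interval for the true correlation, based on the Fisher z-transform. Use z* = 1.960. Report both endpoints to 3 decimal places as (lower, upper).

(-0.815, 0.328)

z_r = atanh(-0.38) = -0.400060;  SE = 1/√(n−3) = 1/√7 = 0.377964
z-limits: -0.400060 ± 1.960·0.377964 = -0.400060 ± 0.740809 = [-1.140869, 0.340749]
ρ-limits: (tanh -1.140869, tanh 0.340749) = (-0.815, 0.328)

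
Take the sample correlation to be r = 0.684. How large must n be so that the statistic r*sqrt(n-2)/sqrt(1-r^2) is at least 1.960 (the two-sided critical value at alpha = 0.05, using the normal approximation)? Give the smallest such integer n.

7

r√(n−2)/√(1−r²) ≥ 1.960  ⇔  n−2 ≥ (1.960)²·(1−r²)/r²
(1−r²)/r² = (1−0.467856)/0.467856 = 1.1374
n ≥ 2 + 3.8416·1.1374 = 2 + 4.3694 = 6.3694
⌈6.3694⌉ = 7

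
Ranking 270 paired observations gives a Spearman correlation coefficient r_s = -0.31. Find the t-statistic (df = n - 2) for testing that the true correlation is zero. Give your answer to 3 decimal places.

-5.338

t = r_s·√(n−2) / √(1−r_s²) with r_s = -0.31, n = 270
  = -0.31·√268 / √(1 − 0.0961)
  = -0.31·16.370706 / 0.950737
  = -5.074919 / 0.950737 = -5.338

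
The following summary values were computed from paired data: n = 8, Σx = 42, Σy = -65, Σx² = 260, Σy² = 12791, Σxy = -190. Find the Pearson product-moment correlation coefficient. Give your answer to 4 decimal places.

Numerator: nΣxy − (Σx)(Σy) = 8·(-190) − (42)(-65) = 1210
Denominator: √[(nΣx²−(Σx)²)(nΣy²−(Σy)²)]
  nΣx²−(Σx)² = 8·260 − 1764 = 316;  nΣy²−(Σy)² = 8·12791 − 4225 = 98103
  √(316·98103) = √31000548 = 5567.8136
r = 1210 / 5567.8136 = 0.2173

0.2173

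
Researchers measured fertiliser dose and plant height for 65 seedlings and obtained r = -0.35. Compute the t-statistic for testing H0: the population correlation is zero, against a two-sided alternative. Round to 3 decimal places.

1 − r² = 1 − 0.1225 = 0.8775;  √(1−r²) = 0.936750
√(n−2) = √63 = 7.937254
t = r·√(n−2)/√(1−r²) = -0.35 · 7.937254 / 0.936750 = -2.966

-2.966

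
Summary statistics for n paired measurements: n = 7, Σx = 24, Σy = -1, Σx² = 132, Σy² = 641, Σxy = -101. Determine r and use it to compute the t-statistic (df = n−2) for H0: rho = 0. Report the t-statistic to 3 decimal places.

S_xy = nΣxy − ΣxΣy = 7·(-101) − 24·(-1) = -707 − (-24) = -683
S_xx = nΣx² − (Σx)² = 7·132 − 24² = 924 − 576 = 348
S_yy = nΣy² − (Σy)² = 7·641 − (-1)² = 4487 − 1 = 4486
r = S_xy / √(S_xx·S_yy) = -683 / √(348·4486) = -683 / √1561128 = -683 / 1249.4511 = -0.5466
t = r·√(n−2)/√(1−r²) = -0.5466·√5 / √(1−0.298772) = -1.222235 / 0.837394 = -1.460

-1.460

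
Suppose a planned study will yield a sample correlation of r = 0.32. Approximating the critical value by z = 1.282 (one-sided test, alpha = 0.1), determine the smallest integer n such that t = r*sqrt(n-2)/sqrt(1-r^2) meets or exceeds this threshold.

r√(n−2)/√(1−r²) ≥ 1.282  ⇔  n−2 ≥ (1.282)²·(1−r²)/r²
(1−r²)/r² = (1−0.1024)/0.1024 = 8.7656
n ≥ 2 + 1.643524·8.7656 = 2 + 14.4065 = 16.4065
⌈16.4065⌉ = 17

17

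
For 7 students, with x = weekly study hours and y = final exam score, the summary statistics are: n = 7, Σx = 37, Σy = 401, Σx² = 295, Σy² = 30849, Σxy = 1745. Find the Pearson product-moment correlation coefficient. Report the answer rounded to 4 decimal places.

-0.4232

Numerator: nΣxy − (Σx)(Σy) = 7·1745 − (37)(401) = -2622
Denominator: √[(nΣx²−(Σx)²)(nΣy²−(Σy)²)]
  nΣx²−(Σx)² = 7·295 − 1369 = 696;  nΣy²−(Σy)² = 7·30849 − 160801 = 55142
  √(696·55142) = √38378832 = 6195.0651
r = -2622 / 6195.0651 = -0.4232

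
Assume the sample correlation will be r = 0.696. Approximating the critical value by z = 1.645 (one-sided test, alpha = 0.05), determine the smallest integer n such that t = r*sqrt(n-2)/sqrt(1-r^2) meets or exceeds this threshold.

5

Need r·√(n−2)/√(1−r²) ≥ 1.645
√(n−2) ≥ 1.645·√(1−0.484416) / 0.696 = 1.645·0.718042 / 0.696 = 1.6971
n−2 ≥ 2.8801  ⇒  n ≥ 4.8801
Smallest integer n = 5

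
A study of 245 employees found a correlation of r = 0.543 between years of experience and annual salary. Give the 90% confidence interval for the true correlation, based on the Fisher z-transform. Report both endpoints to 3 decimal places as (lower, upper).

Fisher z: z_r = atanh(r) = ½·ln((1+0.543)/(1−0.543)) = 0.608400
SE(z) = 1/√(n−3) = 1/√242 = 0.064282
90% ⇒ z* = 1.645; margin = 1.645·0.064282 = 0.105744
CI on z-scale: (0.502656, 0.714144)
Back-transform: tanh(0.502656) = 0.464203, tanh(0.714144) = 0.613269

(0.464, 0.613)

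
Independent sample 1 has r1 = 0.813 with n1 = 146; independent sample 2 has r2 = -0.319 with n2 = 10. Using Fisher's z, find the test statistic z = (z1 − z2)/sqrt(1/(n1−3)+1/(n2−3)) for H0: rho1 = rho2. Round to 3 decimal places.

3.788

z1 = atanh(0.813) = 1.135815,  z2 = atanh(-0.319) = -0.330533
SE = √(1/(n1−3) + 1/(n2−3)) = √(1/143 + 1/7) = √(0.0069930 + 0.1428571) = √0.1498501 = 0.387105
z = (z1 − z2)/SE = (1.135815 − (-0.330533)) / 0.387105 = 1.466348 / 0.387105 = 3.788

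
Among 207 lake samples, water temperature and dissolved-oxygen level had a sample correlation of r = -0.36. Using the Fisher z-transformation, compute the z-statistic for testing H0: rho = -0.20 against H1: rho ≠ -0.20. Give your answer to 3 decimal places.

Fisher z: atanh(-0.36) = -0.376886, atanh(-0.20) = -0.202733
z = (z_r − z_0)·√(n−3) = (-0.376886 − (-0.202733))·√204 = -0.174153 · 14.282857 = -2.487

-2.487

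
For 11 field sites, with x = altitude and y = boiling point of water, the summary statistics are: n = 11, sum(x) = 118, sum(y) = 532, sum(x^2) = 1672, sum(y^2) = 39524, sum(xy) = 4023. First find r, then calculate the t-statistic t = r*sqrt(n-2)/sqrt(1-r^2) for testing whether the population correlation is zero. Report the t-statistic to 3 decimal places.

S_xy = nΣxy − ΣxΣy = 11·4023 − 118·532 = 44253 − 62776 = -18523
S_xx = nΣx² − (Σx)² = 11·1672 − 118² = 18392 − 13924 = 4468
S_yy = nΣy² − (Σy)² = 11·39524 − 532² = 434764 − 283024 = 151740
r = S_xy / √(S_xx·S_yy) = -18523 / √(4468·151740) = -18523 / √677974320 = -18523 / 26037.9400 = -0.7114
t = r·√(n−2)/√(1−r²) = -0.7114·√9 / √(1−0.506090) = -2.134200 / 0.702787 = -3.037

-3.037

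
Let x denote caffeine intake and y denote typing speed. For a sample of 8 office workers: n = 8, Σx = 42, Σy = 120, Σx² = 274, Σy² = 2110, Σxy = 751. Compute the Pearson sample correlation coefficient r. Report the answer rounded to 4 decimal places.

Numerator: nΣxy − (Σx)(Σy) = 8·751 − (42)(120) = 968
Denominator: √[(nΣx²−(Σx)²)(nΣy²−(Σy)²)]
  nΣx²−(Σx)² = 8·274 − 1764 = 428;  nΣy²−(Σy)² = 8·2110 − 14400 = 2480
  √(428·2480) = √1061440 = 1030.2621
r = 968 / 1030.2621 = 0.9396

0.9396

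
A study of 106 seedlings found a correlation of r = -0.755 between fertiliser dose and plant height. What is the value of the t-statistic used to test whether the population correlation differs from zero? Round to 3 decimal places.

t = r·√(n−2) / √(1−r²) with r = -0.755, n = 106
  = -0.755·√104 / √(1 − 0.570025)
  = -0.755·10.198039 / 0.655725
  = -7.699519 / 0.655725 = -11.742

-11.742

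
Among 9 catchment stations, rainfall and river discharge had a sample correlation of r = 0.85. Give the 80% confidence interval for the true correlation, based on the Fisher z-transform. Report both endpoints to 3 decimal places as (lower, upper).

(0.625, 0.945)

Fisher z: z_r = atanh(r) = ½·ln((1+0.85)/(1−0.85)) = 1.256153
SE(z) = 1/√(n−3) = 1/√6 = 0.408248
80% ⇒ z* = 1.282; margin = 1.282·0.408248 = 0.523374
CI on z-scale: (0.732779, 1.779527)
Back-transform: tanh(0.732779) = 0.624763, tanh(1.779527) = 0.944644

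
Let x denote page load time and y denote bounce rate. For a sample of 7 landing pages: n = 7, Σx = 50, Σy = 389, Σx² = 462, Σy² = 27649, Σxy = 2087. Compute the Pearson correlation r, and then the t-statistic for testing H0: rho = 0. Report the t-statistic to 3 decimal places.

-3.938

S_xy = nΣxy − ΣxΣy = 7·2087 − 50·389 = 14609 − 19450 = -4841
S_xx = nΣx² − (Σx)² = 7·462 − 50² = 3234 − 2500 = 734
S_yy = nΣy² − (Σy)² = 7·27649 − 389² = 193543 − 151321 = 42222
r = S_xy / √(S_xx·S_yy) = -4841 / √(734·42222) = -4841 / √30990948 = -4841 / 5566.9514 = -0.8696
t = r·√(n−2)/√(1−r²) = -0.8696·√5 / √(1−0.756204) = -1.944485 / 0.493757 = -3.938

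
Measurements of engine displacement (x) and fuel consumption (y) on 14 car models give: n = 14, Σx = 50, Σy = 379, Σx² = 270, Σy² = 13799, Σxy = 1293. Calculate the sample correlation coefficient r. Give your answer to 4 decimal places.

-0.1065

S_xy = nΣxy − ΣxΣy = 14·1293 − 50·379 = 18102 − 18950 = -848
S_xx = nΣx² − (Σx)² = 14·270 − 50² = 3780 − 2500 = 1280
S_yy = nΣy² − (Σy)² = 14·13799 − 379² = 193186 − 143641 = 49545
r = S_xy / √(S_xx·S_yy) = -848 / √(1280·49545) = -848 / √63417600 = -848 / 7963.5168 = -0.1065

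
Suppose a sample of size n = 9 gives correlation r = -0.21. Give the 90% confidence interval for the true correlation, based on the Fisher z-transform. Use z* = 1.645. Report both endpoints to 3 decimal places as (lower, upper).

(-0.709, 0.429)

Fisher z: z_r = atanh(r) = ½·ln((1+(-0.21))/(1−(-0.21))) = -0.213171
SE(z) = 1/√(n−3) = 1/√6 = 0.408248
90% ⇒ z* = 1.645; margin = 1.645·0.408248 = 0.671568
CI on z-scale: (-0.884739, 0.458397)
Back-transform: tanh(-0.884739) = -0.708785, tanh(0.458397) = 0.428777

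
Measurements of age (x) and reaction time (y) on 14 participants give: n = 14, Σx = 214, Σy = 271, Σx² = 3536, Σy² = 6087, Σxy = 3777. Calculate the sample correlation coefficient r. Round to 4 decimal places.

S_xy = nΣxy − ΣxΣy = 14·3777 − 214·271 = 52878 − 57994 = -5116
S_xx = nΣx² − (Σx)² = 14·3536 − 214² = 49504 − 45796 = 3708
S_yy = nΣy² − (Σy)² = 14·6087 − 271² = 85218 − 73441 = 11777
r = S_xy / √(S_xx·S_yy) = -5116 / √(3708·11777) = -5116 / √43669116 = -5116 / 6608.2612 = -0.7742

-0.7742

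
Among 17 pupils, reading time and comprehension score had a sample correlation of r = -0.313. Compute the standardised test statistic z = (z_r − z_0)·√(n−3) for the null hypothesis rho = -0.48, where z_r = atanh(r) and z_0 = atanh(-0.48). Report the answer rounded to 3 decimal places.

Fisher z: atanh(-0.313) = -0.323868, atanh(-0.48) = -0.522984
z = (z_r − z_0)·√(n−3) = (-0.323868 − (-0.522984))·√14 = 0.199116 · 3.741657 = 0.745

0.745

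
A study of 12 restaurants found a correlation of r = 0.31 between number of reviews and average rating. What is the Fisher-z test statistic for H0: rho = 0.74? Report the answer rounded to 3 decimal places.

-1.890

Fisher z: atanh(0.31) = 0.320545, atanh(0.74) = 0.950479
z = (z_r − z_0)·√(n−3) = (0.320545 − 0.950479)·√9 = -0.629934 · 3.000000 = -1.890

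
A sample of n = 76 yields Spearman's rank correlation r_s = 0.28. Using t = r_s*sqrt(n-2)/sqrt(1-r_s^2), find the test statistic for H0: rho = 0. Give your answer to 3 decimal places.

1 − r_s² = 1 − 0.0784 = 0.9216;  √(1−r_s²) = 0.960000
√(n−2) = √74 = 8.602325
t = r_s·√(n−2)/√(1−r_s²) = 0.28 · 8.602325 / 0.960000 = 2.509

2.509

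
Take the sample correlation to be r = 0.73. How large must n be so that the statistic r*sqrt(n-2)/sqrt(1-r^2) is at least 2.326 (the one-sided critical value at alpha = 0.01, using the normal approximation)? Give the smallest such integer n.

7

Need r·√(n−2)/√(1−r²) ≥ 2.326
√(n−2) ≥ 2.326·√(1−0.5329) / 0.73 = 2.326·0.683447 / 0.73 = 2.1777
n−2 ≥ 4.7424  ⇒  n ≥ 6.7424
Smallest integer n = 7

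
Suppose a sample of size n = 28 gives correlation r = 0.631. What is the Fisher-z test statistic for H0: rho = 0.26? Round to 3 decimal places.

2.385

Fisher z: atanh(0.631) = 0.743076, atanh(0.26) = 0.266108
z = (z_r − z_0)·√(n−3) = (0.743076 − 0.266108)·√25 = 0.476968 · 5.000000 = 2.385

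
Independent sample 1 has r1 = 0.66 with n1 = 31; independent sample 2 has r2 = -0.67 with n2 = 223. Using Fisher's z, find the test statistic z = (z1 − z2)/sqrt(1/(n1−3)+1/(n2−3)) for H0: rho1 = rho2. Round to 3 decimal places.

7.992

Fisher z-transforms: z1 = atanh(0.66) = 0.792814, z2 = atanh(-0.67) = -0.810743; difference d = 1.603557
Var(d) = 1/28 + 1/220 = 0.0357143 + 0.0045455 = 0.0402598
z = d/√Var(d) = 1.603557 / √0.0402598 = 1.603557 / 0.200648 = 7.992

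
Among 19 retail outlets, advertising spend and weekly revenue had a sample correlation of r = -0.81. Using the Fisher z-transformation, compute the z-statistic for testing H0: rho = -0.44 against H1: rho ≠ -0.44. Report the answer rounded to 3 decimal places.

z_r = atanh(-0.81) = -1.127029,  z_0 = atanh(-0.44) = -0.472231
SE = 1/√(n−3) = 1/√16 = 0.250000
z = (z_r − z_0)/SE = (-1.127029 − (-0.472231)) / 0.250000 = -0.654798 / 0.250000 = -2.619

-2.619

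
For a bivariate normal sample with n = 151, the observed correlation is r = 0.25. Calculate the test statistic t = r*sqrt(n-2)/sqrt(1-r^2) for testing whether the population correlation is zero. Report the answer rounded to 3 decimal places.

t = r·√(n−2) / √(1−r²) with r = 0.25, n = 151
  = 0.25·√149 / √(1 − 0.0625)
  = 0.25·12.206556 / 0.968246
  = 3.051639 / 0.968246 = 3.152

3.152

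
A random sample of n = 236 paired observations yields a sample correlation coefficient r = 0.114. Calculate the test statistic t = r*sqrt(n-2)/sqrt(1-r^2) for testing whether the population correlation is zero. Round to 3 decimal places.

1.755

t = r·√(n−2) / √(1−r²) with r = 0.114, n = 236
  = 0.114·√234 / √(1 − 0.012996)
  = 0.114·15.297059 / 0.993481
  = 1.743865 / 0.993481 = 1.755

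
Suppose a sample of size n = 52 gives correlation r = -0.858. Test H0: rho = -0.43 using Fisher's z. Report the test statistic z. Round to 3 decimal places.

z_r = atanh(-0.858) = -1.285714,  z_0 = atanh(-0.43) = -0.459897
SE = 1/√(n−3) = 1/√49 = 0.142857
z = (z_r − z_0)/SE = (-1.285714 − (-0.459897)) / 0.142857 = -0.825817 / 0.142857 = -5.781

-5.781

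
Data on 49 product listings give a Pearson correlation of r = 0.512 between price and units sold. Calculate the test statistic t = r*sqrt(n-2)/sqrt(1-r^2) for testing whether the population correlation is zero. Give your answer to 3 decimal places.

t = r·√(n−2) / √(1−r²) with r = 0.512, n = 49
  = 0.512·√47 / √(1 − 0.262144)
  = 0.512·6.855655 / 0.858985
  = 3.510095 / 0.858985 = 4.086

4.086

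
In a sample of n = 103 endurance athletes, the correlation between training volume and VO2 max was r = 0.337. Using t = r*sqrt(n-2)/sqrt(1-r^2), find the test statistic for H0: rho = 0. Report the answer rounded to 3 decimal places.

3.597

1 − r² = 1 − 0.113569 = 0.886431;  √(1−r²) = 0.941505
√(n−2) = √101 = 10.049876
t = r·√(n−2)/√(1−r²) = 0.337 · 10.049876 / 0.941505 = 3.597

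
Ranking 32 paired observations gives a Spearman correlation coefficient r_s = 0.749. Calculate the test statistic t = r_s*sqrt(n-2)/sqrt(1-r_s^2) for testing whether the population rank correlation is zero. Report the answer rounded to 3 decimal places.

6.192

t = r_s·√(n−2) / √(1−r_s²) with r_s = 0.749, n = 32
  = 0.749·√30 / √(1 − 0.561001)
  = 0.749·5.477226 / 0.662570
  = 4.102442 / 0.662570 = 6.192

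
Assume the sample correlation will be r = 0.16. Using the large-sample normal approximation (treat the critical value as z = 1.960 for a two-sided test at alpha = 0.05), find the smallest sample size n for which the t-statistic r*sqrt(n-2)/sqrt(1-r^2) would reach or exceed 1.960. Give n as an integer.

149

Need r·√(n−2)/√(1−r²) ≥ 1.960
√(n−2) ≥ 1.960·√(1−0.0256) / 0.16 = 1.960·0.987117 / 0.16 = 12.0922
n−2 ≥ 146.2213  ⇒  n ≥ 148.2213
Smallest integer n = 149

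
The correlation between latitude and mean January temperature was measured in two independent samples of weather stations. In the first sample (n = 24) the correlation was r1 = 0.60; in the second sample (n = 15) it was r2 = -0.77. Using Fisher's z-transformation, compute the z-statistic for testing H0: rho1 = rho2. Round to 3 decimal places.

4.735

Fisher z-transforms: z1 = atanh(0.60) = 0.693147, z2 = atanh(-0.77) = -1.020328; difference d = 1.713475
Var(d) = 1/21 + 1/12 = 0.0476190 + 0.0833333 = 0.1309523
z = d/√Var(d) = 1.713475 / √0.1309523 = 1.713475 / 0.361873 = 4.735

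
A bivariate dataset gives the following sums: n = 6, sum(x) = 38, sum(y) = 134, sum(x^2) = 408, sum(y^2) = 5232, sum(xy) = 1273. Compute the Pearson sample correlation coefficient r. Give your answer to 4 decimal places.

0.6932

Numerator: nΣxy − (Σx)(Σy) = 6·1273 − (38)(134) = 2546
Denominator: √[(nΣx²−(Σx)²)(nΣy²−(Σy)²)]
  nΣx²−(Σx)² = 6·408 − 1444 = 1004;  nΣy²−(Σy)² = 6·5232 − 17956 = 13436
  √(1004·13436) = √13489744 = 3672.8387
r = 2546 / 3672.8387 = 0.6932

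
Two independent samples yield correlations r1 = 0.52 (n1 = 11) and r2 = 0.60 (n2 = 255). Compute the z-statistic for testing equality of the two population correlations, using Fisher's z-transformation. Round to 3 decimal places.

Fisher z-transforms: z1 = atanh(0.52) = 0.576340, z2 = atanh(0.60) = 0.693147; difference d = -0.116807
Var(d) = 1/8 + 1/252 = 0.1250000 + 0.0039683 = 0.1289683
z = d/√Var(d) = -0.116807 / √0.1289683 = -0.116807 / 0.359122 = -0.325

-0.325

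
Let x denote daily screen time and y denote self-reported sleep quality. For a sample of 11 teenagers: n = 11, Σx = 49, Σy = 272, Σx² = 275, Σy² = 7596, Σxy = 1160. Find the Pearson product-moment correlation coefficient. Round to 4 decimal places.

S_xy = nΣxy − ΣxΣy = 11·1160 − 49·272 = 12760 − 13328 = -568
S_xx = nΣx² − (Σx)² = 11·275 − 49² = 3025 − 2401 = 624
S_yy = nΣy² − (Σy)² = 11·7596 − 272² = 83556 − 73984 = 9572
r = S_xy / √(S_xx·S_yy) = -568 / √(624·9572) = -568 / √5972928 = -568 / 2443.9574 = -0.2324

-0.2324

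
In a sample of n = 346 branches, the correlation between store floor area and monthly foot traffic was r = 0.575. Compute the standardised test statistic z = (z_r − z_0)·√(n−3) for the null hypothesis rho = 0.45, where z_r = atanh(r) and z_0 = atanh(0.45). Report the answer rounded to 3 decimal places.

Fisher z: atanh(0.575) = 0.654961, atanh(0.45) = 0.484700
z = (z_r − z_0)·√(n−3) = (0.654961 − 0.484700)·√343 = 0.170261 · 18.520259 = 3.153

3.153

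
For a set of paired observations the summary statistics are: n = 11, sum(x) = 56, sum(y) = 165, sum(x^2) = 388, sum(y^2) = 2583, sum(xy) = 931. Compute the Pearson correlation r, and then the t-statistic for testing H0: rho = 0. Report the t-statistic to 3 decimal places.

5.129

Numerator: nΣxy − (Σx)(Σy) = 11·931 − (56)(165) = 1001
Denominator: √[(nΣx²−(Σx)²)(nΣy²−(Σy)²)]
  nΣx²−(Σx)² = 11·388 − 3136 = 1132;  nΣy²−(Σy)² = 11·2583 − 27225 = 1188
  √(1132·1188) = √1344816 = 1159.6620
r = 1001 / 1159.6620 = 0.8632
t = r·√(n−2)/√(1−r²) = 0.8632·√9 / √(1−0.745114) = 2.589600 / 0.504862 = 5.129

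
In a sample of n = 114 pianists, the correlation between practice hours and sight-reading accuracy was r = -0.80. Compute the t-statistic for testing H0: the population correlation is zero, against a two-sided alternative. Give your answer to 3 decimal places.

1 − r² = 1 − 0.6400 = 0.3600;  √(1−r²) = 0.600000
√(n−2) = √112 = 10.583005
t = r·√(n−2)/√(1−r²) = -0.80 · 10.583005 / 0.600000 = -14.111

-14.111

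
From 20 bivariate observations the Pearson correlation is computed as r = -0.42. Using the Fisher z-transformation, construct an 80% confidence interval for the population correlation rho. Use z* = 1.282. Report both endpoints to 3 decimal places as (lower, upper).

(-0.640, -0.136)

z_r = atanh(-0.42) = -0.447692;  SE = 1/√(n−3) = 1/√17 = 0.242536
z-limits: -0.447692 ± 1.282·0.242536 = -0.447692 ± 0.310931 = [-0.758623, -0.136761]
ρ-limits: (tanh -0.758623, tanh -0.136761) = (-0.640, -0.136)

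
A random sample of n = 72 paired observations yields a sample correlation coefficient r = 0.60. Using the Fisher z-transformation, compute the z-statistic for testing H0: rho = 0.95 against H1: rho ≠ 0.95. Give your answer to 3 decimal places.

Fisher z: atanh(0.60) = 0.693147, atanh(0.95) = 1.831781
z = (z_r − z_0)·√(n−3) = (0.693147 − 1.831781)·√69 = -1.138634 · 8.306624 = -9.458

-9.458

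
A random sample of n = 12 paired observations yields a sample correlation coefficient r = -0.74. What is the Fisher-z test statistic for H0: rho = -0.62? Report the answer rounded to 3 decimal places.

-0.676

Fisher z: atanh(-0.74) = -0.950479, atanh(-0.62) = -0.725005
z = (z_r − z_0)·√(n−3) = (-0.950479 − (-0.725005))·√9 = -0.225474 · 3.000000 = -0.676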